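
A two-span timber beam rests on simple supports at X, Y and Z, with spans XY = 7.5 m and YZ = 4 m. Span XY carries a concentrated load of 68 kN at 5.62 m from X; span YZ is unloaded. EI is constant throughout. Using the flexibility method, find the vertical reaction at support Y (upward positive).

R_Y = 71.9 kN

Take M_Y as the redundant. Released structure: two simple spans XY and YZ with a hinge at Y.
Discontinuity in slope at Y on the released structure — sum the simple-span end rotations:
  span XY: point load 68 at a = 5.62: Pab(L + a)/(6LEI) = 209.5/EI
  relative rotation θ_0 = (209.5 + 0)/EI = 209.5/EI
A unit hogging moment at Y produces rotation L₁/(3EI) + L₂/(3EI) = 3.833/EI.
Slope continuity at Y: θ_0 = M_Y·3.833/EI, so M_Y = 209.5/3.833 = 54.64 kN·m (hogging).
Span XY, ΣM about X with M_Y applied at Y: R_Y^{XY}·7.5 = 382.2 + 54.64, so R_Y^{XY} = 58.24 kN and R_X = 68 − 58.24 = 9.759 kN.
Span YZ, ΣM about Z: R_Y^{YZ}·4 = 0 + 54.64, so R_Y^{YZ} = 13.66 kN and R_Z = 0 − 13.66 = -13.66 kN.
R_Y = 58.24 + 13.66 = 71.9 kN.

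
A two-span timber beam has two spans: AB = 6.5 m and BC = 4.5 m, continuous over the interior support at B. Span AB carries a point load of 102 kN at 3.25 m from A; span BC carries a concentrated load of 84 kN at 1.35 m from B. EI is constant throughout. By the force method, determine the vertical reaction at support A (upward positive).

R_A = 35.45 kN

Release continuity at B by inserting a hinge; the redundant is the internal moment M_B. The primary structure is two simply-supported spans AB and BC.
Rotations at B on the released spans (each span's end-slope, ×1/EI):
  span AB: point load 102 at a = 3.25: Pab(L + a)/(6LEI) = 269.3/EI
  span BC: point load 84 at a = 1.35: Pab(L + b)/(6LEI) = 101.2/EI
  relative rotation θ_0 = (269.3 + 101.2)/EI = 370.6/EI
A unit hogging moment at B produces rotation L₁/(3EI) + L₂/(3EI) = 3.667/EI.
Slope continuity at B: θ_0 = M_B·3.667/EI, so M_B = 370.6/3.667 = 101.1 kN·m (hogging).
Span AB, ΣM about A with M_B applied at B: R_B^{AB}·6.5 = 331.5 + 101.1, so R_B^{AB} = 66.55 kN and R_A = 102 − 66.55 = 35.45 kN.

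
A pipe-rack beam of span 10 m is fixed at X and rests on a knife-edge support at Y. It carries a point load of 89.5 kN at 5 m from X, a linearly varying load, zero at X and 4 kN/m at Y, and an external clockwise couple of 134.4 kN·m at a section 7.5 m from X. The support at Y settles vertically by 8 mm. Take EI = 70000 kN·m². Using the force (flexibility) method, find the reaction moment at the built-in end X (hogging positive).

Take the reaction at Y as the redundant and release it; the primary structure is a cantilever fixed at X.
Primary-structure tip deflection at Y by superposition:
  point load 89.5 at a = 5: Pa²(3L − a)/(6EI) = 9323/EI
  triangular load, peak 4 at the free end: 11w₀L⁴/(120EI) = 3667/EI
  clockwise couple 134.4 at a = 7.5: M₀a(2L − a)/(2EI) = 6300/EI
  δ_0 = 19290/EI
Flexibility coefficient — unit upward force at Y: δ_{YY} = L³/(3EI) = 333.3/EI.
With EI = 70000 kN·m²: δ_0 = 0.27557 m and δ_{YY} = 0.004762 m/kN.
Compatibility — the beam at Y must follow the support down by 0.008 m: δ_0 − R_Y·δ_{YY} = 0.008, so R_Y = (0.27557 − 0.008)/0.004762 = 56.19 kN.
Moment equilibrium about X: M_X = Σ(load moments about X) − R_Y·L = 715.2 − 56.19×10 = 153.3 kN·m.

M_X = 153.3 kN·m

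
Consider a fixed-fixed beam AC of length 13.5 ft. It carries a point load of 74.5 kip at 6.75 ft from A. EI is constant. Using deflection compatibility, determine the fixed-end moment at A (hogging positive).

Take the two fixed-end moments M_A, M_C as redundants; the released structure is the simple span AC.
Simple-span end rotations at A and C under the given loads:
  at A: point load 74.5 at a = 6.75: Pab(L + b)/(6LEI) = 848.6/EI
  at C: point load 74.5 at a = 6.75: Pab(L + a)/(6LEI) = 848.6/EI
  θ_A0 = 848.6/EI,  θ_C0 = 848.6/EI
Flexibility coefficients: a unit moment at one end gives L/(3EI) there and L/(6EI) at the far end, so f₁₁ = f₂₂ = 4.5/EI and f₁₂ = f₂₁ = 2.25/EI.
Compatibility — zero rotation at each built-in end:
  4.5 M_A + 2.25 M_C = 848.6
  2.25 M_A + 4.5 M_C = 848.6
Solving the pair gives M_A = 125.7 kip·ft and M_C = 125.7 kip·ft (hogging).

M_A = 125.7 kip·ft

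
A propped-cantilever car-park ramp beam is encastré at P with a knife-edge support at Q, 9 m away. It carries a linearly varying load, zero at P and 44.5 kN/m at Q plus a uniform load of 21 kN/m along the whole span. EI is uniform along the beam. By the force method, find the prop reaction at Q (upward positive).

R_Q = 181 kN

Take the reaction at Q as the redundant and release it; the primary structure is a cantilever fixed at P.
Deflection at Q on the released cantilever, summing each load's contribution:
  triangular load, peak 44.5 at the free end: 11w₀L⁴/(120EI) = 26763/EI
  UDL 21: wL⁴/(8EI) = 17223/EI
  δ_0 = 43986/EI
Flexibility coefficient — unit upward force at Q: δ_{QQ} = L³/(3EI) = 243/EI.
The prop prevents deflection at Q: R_Q = δ_0/δ_{QQ} = 43986/243 = 181 kN.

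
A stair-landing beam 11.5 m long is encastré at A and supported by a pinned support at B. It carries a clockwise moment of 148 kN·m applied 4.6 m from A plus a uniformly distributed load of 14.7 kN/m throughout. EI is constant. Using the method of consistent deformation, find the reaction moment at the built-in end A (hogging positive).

Take the reaction at B as the redundant and release it; the primary structure is a cantilever fixed at A.
Deflection at B on the released cantilever, summing each load's contribution:
  clockwise couple 148 at a = 4.6: M₀a(2L − a)/(2EI) = 6263/EI
  UDL 14.7: wL⁴/(8EI) = 32138/EI
  δ_0 = 38401/EI
Tip deflection under a unit load at B: L³/(3EI) = 507/EI.
The prop prevents deflection at B: R_B = δ_0/δ_{BB} = 38401/507 = 75.75 kN.
Moment equilibrium about A: M_A = Σ(load moments about A) − R_B·L = 1120 − 75.75×11.5 = 248.9 kN·m.

M_A = 248.9 kN·m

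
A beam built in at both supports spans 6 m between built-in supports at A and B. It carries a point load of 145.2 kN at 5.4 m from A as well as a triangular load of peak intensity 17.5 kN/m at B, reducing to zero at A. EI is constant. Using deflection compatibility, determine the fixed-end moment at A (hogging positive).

M_A = 28.84 kN·m

Release both end moments; the primary structure is a simply-supported span AB with redundants M_A and M_B.
On the primary (simply-supported) span, the end slopes from the loading are:
  at A: point load 145.2 at a = 5.4: Pab(L + b)/(6LEI) = 86.25/EI
  at B: point load 145.2 at a = 5.4: Pab(L + a)/(6LEI) = 149/EI
  at A: triangular load, peak 17.5: 7w₀L³/(360EI) = 73.5/EI
  at B: triangular load, peak 17.5: w₀L³/(45EI) = 84/EI
  θ_A0 = 159.7/EI,  θ_B0 = 233/EI
Flexibility coefficients: a unit moment at one end gives L/(3EI) there and L/(6EI) at the far end, so f₁₁ = f₂₂ = 2/EI and f₁₂ = f₂₁ = 1/EI.
Compatibility — zero rotation at each built-in end:
  2 M_A + 1 M_B = 159.7
  1 M_A + 2 M_B = 233
Solving the pair gives M_A = 28.84 kN·m and M_B = 102.1 kN·m (hogging).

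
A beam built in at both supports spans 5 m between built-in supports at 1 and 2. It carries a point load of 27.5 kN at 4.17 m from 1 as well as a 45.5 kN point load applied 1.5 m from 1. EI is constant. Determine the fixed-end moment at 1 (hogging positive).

M_1 = 36.6 kN·m

Take the two fixed-end moments M_1, M_2 as redundants; the released structure is the simple span 12.
On the primary (simply-supported) span, the end slopes from the loading are:
  at 1: point load 27.5 at a = 4.17: Pab(L + b)/(6LEI) = 18.5/EI
  at 2: point load 27.5 at a = 4.17: Pab(L + a)/(6LEI) = 29.09/EI
  at 1: point load 45.5 at a = 1.5: Pab(L + b)/(6LEI) = 67.68/EI
  at 2: point load 45.5 at a = 1.5: Pab(L + a)/(6LEI) = 51.76/EI
  θ_10 = 86.18/EI,  θ_20 = 80.85/EI
Flexibility coefficients: a unit moment at one end gives L/(3EI) there and L/(6EI) at the far end, so f₁₁ = f₂₂ = 1.667/EI and f₁₂ = f₂₁ = 0.8333/EI.
Compatibility — zero rotation at each built-in end:
  1.667 M_1 + 0.8333 M_2 = 86.18
  0.8333 M_1 + 1.667 M_2 = 80.85
Solving the pair gives M_1 = 36.6 kN·m and M_2 = 30.21 kN·m (hogging).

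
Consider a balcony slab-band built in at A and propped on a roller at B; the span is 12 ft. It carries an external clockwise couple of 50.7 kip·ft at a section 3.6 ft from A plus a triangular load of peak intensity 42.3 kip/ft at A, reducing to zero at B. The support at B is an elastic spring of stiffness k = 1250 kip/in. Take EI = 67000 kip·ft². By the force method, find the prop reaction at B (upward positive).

R_B = 53.58 kip

Release the roller at B. Primary structure: cantilever fixed at A.
Free-end deflection of the primary structure under the applied loading (downward +):
  clockwise couple 50.7 at a = 3.6: M₀a(2L − a)/(2EI) = 1862/EI
  triangular load, peak 42.3 at the fixed end: w₀L⁴/(30EI) = 29238/EI
  δ_0 = 31099/EI
Flexibility coefficient — unit upward force at B: δ_{BB} = L³/(3EI) = 576/EI.
With EI = 67000 kip·ft²: δ_0 = 0.46417 ft and δ_{BB} = 0.008597 ft/kip.
Compatibility — the spring shortens by R_B/k under the reaction it provides: δ_0 − R_B·δ_{BB} = R_B/k. With 1/k = 1/(1250×12) ft/kip = 0.000067 ft/kip, R_B = δ_0 / (δ_{BB} + 1/k) = 0.46417 / (0.008597 + 0.000067) = 53.58 kip.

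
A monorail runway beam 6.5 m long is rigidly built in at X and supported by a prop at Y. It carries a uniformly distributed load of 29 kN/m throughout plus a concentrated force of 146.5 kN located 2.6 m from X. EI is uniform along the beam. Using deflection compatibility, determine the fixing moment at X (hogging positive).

M_X = 336 kN·m

Take the reaction at Y as the redundant and release it; the primary structure is a cantilever fixed at X.
Downward deflection at the released point Y due to the loads:
  UDL 29: wL⁴/(8EI) = 6471/EI
  point load 146.5 at a = 2.6: Pa²(3L − a)/(6EI) = 2789/EI
  δ_0 = 9260/EI
Tip deflection under a unit load at Y: L³/(3EI) = 91.54/EI.
Compatibility at Y: δ_0 − R_Y·δ_{YY} = 0, so R_Y = 9260/91.54 = 101.2 kN.
Moment equilibrium about X: M_X = Σ(load moments about X) − R_Y·L = 993.5 − 101.2×6.5 = 336 kN·m.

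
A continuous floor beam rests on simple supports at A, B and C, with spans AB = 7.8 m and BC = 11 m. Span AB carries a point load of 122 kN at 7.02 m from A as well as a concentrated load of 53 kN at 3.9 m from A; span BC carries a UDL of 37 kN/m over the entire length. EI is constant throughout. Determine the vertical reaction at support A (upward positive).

R_A = -11.73 kN

Take M_B as the redundant. Released structure: two simple spans AB and BC with a hinge at B.
Discontinuity in slope at B on the released structure — sum the simple-span end rotations:
  span AB: point load 122 at a = 7.02: Pab(L + a)/(6LEI) = 211.5/EI
  span AB: point load 53 at a = 3.9: Pab(L + a)/(6LEI) = 201.5/EI
  span BC: UDL 37: wL³/(24EI) = 2052/EI
  relative rotation θ_0 = (413.1 + 2052)/EI = 2465/EI
A unit hogging moment at B produces rotation L₁/(3EI) + L₂/(3EI) = 6.267/EI.
Slope continuity at B: θ_0 = M_B·6.267/EI, so M_B = 2465/6.267 = 393.4 kN·m (hogging).
Span AB, ΣM about A with M_B applied at B: R_B^{AB}·7.8 = 1063 + 393.4, so R_B^{AB} = 186.7 kN and R_A = 175 − 186.7 = -11.73 kN.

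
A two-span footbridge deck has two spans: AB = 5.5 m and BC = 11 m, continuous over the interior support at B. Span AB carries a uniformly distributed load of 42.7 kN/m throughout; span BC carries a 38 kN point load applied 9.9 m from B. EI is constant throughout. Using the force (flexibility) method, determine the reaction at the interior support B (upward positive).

R_B = 139.7 kN

Insert a hinge at B; M_B is the redundant, and each span becomes simply supported.
Rotations at B on the released spans (each span's end-slope, ×1/EI):
  span AB: UDL 42.7: wL³/(24EI) = 296/EI
  span BC: point load 38 at a = 9.9: Pab(L + b)/(6LEI) = 75.87/EI
  relative rotation θ_0 = (296 + 75.87)/EI = 371.9/EI
A unit hogging moment at B produces rotation L₁/(3EI) + L₂/(3EI) = 5.5/EI.
Slope continuity at B: θ_0 = M_B·5.5/EI, so M_B = 371.9/5.5 = 67.61 kN·m (hogging).
Span AB, ΣM about A with M_B applied at B: R_B^{AB}·5.5 = 645.8 + 67.61, so R_B^{AB} = 129.7 kN and R_A = 234.8 − 129.7 = 105.1 kN.
Span BC, ΣM about C: R_B^{BC}·11 = 41.8 + 67.61, so R_B^{BC} = 9.947 kN and R_C = 38 − 9.947 = 28.05 kN.
R_B = 129.7 + 9.947 = 139.7 kN.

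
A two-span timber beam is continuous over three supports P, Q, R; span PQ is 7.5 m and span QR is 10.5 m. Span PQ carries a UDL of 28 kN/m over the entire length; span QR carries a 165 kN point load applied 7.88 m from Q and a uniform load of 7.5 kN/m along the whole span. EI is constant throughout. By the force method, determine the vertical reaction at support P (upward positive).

R_P = 70.26 kN

Take M_Q as the redundant. Released structure: two simple spans PQ and QR with a hinge at Q.
Rotations at Q on the released spans (each span's end-slope, ×1/EI):
  span PQ: UDL 28: wL³/(24EI) = 492.2/EI
  span QR: point load 165 at a = 7.88: Pab(L + b)/(6LEI) = 709.4/EI
  span QR: UDL 7.5: wL³/(24EI) = 361.8/EI
  relative rotation θ_0 = (492.2 + 1071)/EI = 1563/EI
A unit hogging moment at Q produces rotation L₁/(3EI) + L₂/(3EI) = 6/EI.
Compatibility: M_Q·(L₁+L₂)/(3EI) = θ_0, giving M_Q = 260.6 kN·m (hogging).
Span PQ, ΣM about P with M_Q applied at Q: R_Q^{PQ}·7.5 = 787.5 + 260.6, so R_Q^{PQ} = 139.7 kN and R_P = 210 − 139.7 = 70.26 kN.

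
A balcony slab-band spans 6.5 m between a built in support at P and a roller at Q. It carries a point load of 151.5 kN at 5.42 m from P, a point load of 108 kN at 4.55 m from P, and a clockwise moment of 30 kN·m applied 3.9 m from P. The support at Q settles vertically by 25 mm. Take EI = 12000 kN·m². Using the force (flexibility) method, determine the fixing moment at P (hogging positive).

M_P = 188.9 kN·m

Remove the prop at Q; the released (primary) structure is a cantilever built in at P.
Free-end deflection of the primary structure under the applied loading (downward +):
  point load 151.5 at a = 5.42: Pa²(3L − a)/(6EI) = 10444/EI
  point load 108 at a = 4.55: Pa²(3L − a)/(6EI) = 5571/EI
  clockwise couple 30 at a = 3.9: M₀a(2L − a)/(2EI) = 532.4/EI
  δ_0 = 16547/EI
Flexibility coefficient — unit upward force at Q: δ_{QQ} = L³/(3EI) = 91.54/EI.
With EI = 12000 kN·m²: δ_0 = 1.3789 m and δ_{QQ} = 0.007628 m/kN.
Compatibility — the beam at Q must follow the support down by 0.025 m: δ_0 − R_Q·δ_{QQ} = 0.025, so R_Q = (1.3789 − 0.025)/0.007628 = 177.5 kN.
Moment equilibrium about P: M_P = Σ(load moments about P) − R_Q·L = 1343 − 177.5×6.5 = 188.9 kN·m.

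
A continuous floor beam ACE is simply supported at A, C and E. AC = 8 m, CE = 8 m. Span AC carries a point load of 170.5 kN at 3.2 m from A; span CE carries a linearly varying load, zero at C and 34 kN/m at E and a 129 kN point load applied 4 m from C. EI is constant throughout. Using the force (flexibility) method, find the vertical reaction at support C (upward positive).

R_C = 246.7 kN

Release continuity at C by inserting a hinge; the redundant is the internal moment M_C. The primary structure is two simply-supported spans AC and CE.
Rotations at C on the released spans (each span's end-slope, ×1/EI):
  span AC: point load 170.5 at a = 3.2: Pab(L + a)/(6LEI) = 611.1/EI
  span CE: triangular load, peak 34: 7w₀L³/(360EI) = 338.5/EI
  span CE: point load 129 at a = 4: Pab(L + b)/(6LEI) = 516/EI
  relative rotation θ_0 = (611.1 + 854.5)/EI = 1466/EI
A unit hogging moment at C produces rotation L₁/(3EI) + L₂/(3EI) = 5.333/EI.
Compatibility: M_C·(L₁+L₂)/(3EI) = θ_0, giving M_C = 274.8 kN·m (hogging).
Span AC, ΣM about A with M_C applied at C: R_C^{AC}·8 = 545.6 + 274.8, so R_C^{AC} = 102.5 kN and R_A = 170.5 − 102.5 = 67.95 kN.
Span CE, ΣM about E: R_C^{CE}·8 = 878.7 + 274.8, so R_C^{CE} = 144.2 kN and R_E = 265 − 144.2 = 120.8 kN.
R_C = 102.5 + 144.2 = 246.7 kN.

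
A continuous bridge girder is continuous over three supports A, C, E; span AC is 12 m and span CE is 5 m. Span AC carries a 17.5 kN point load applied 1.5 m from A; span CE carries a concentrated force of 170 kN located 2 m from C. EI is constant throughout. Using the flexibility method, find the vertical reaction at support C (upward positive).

Insert a hinge at C; M_C is the redundant, and each span becomes simply supported.
Rotations at C on the released spans (each span's end-slope, ×1/EI):
  span AC: point load 17.5 at a = 1.5: Pab(L + a)/(6LEI) = 51.68/EI
  span CE: point load 170 at a = 2: Pab(L + b)/(6LEI) = 272/EI
  relative rotation θ_0 = (51.68 + 272)/EI = 323.7/EI
A unit hogging moment at C produces rotation L₁/(3EI) + L₂/(3EI) = 5.667/EI.
Compatibility: M_C·(L₁+L₂)/(3EI) = θ_0, giving M_C = 57.12 kN·m (hogging).
Span AC, ΣM about A with M_C applied at C: R_C^{AC}·12 = 26.25 + 57.12, so R_C^{AC} = 6.947 kN and R_A = 17.5 − 6.947 = 10.55 kN.
Span CE, ΣM about E: R_C^{CE}·5 = 510 + 57.12, so R_C^{CE} = 113.4 kN and R_E = 170 − 113.4 = 56.58 kN.
R_C = 6.947 + 113.4 = 120.4 kN.

R_C = 120.4 kN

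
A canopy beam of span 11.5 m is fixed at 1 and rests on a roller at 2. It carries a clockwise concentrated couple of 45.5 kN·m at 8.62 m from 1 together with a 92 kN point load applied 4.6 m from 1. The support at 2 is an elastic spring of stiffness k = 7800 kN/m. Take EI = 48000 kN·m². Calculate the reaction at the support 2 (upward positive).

Release the roller at 2. Primary structure: cantilever fixed at 1.
Free-end deflection of the primary structure under the applied loading (downward +):
  clockwise couple 45.5 at a = 8.62: M₀a(2L − a)/(2EI) = 2820/EI
  point load 92 at a = 4.6: Pa²(3L − a)/(6EI) = 9701/EI
  δ_0 = 12521/EI
Flexibility coefficient — unit upward force at 2: δ_{22} = L³/(3EI) = 507/EI.
With EI = 48000 kN·m²: δ_0 = 0.26086 m and δ_{22} = 0.010562 m/kN.
Compatibility — the spring shortens by R_2/k under the reaction it provides: δ_0 − R_2·δ_{22} = R_2/k. With 1/k = 0.000128 m/kN, R_2 = δ_0 / (δ_{22} + 1/k) = 0.26086 / (0.010562 + 0.000128) = 24.4 kN.

R_2 = 24.4 kN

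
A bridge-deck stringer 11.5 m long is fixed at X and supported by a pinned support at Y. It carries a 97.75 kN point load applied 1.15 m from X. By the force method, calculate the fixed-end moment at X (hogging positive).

Remove the prop at Y; the released (primary) structure is a cantilever built in at X.
Primary-structure tip deflection at Y by superposition:
  point load 97.75 at a = 1.15: Pa²(3L − a)/(6EI) = 718.6/EI
Tip deflection under a unit load at Y: L³/(3EI) = 507/EI.
The prop prevents deflection at Y: R_Y = δ_0/δ_{YY} = 718.6/507 = 1.417 kN.
Moment equilibrium about X: M_X = Σ(load moments about X) − R_Y·L = 112.4 − 1.417×11.5 = 96.11 kN·m.

M_X = 96.11 kN·m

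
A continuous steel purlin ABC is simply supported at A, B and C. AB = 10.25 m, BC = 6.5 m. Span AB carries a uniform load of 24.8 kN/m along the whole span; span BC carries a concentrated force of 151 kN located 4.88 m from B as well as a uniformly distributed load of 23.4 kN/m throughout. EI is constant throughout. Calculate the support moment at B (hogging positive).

Release continuity at B by inserting a hinge; the redundant is the internal moment M_B. The primary structure is two simply-supported spans AB and BC.
Rotations at B on the released spans (each span's end-slope, ×1/EI):
  span AB: UDL 24.8: wL³/(24EI) = 1113/EI
  span BC: point load 151 at a = 4.88: Pab(L + b)/(6LEI) = 248.5/EI
  span BC: UDL 23.4: wL³/(24EI) = 267.8/EI
  relative rotation θ_0 = (1113 + 516.3)/EI = 1629/EI
A unit hogging moment at B produces rotation L₁/(3EI) + L₂/(3EI) = 5.583/EI.
Compatibility: M_B·(L₁+L₂)/(3EI) = θ_0, giving M_B = 291.8 kN·m (hogging).

M_B = 291.8 kN·m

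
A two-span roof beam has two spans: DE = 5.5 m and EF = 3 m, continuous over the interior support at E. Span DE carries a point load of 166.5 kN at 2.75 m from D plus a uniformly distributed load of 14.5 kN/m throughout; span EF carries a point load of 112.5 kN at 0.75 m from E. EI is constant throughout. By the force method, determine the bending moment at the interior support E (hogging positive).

Insert a hinge at E; M_E is the redundant, and each span becomes simply supported.
Rotations at E on the released spans (each span's end-slope, ×1/EI):
  span DE: point load 166.5 at a = 2.75: Pab(L + a)/(6LEI) = 314.8/EI
  span DE: UDL 14.5: wL³/(24EI) = 100.5/EI
  span EF: point load 112.5 at a = 0.75: Pab(L + b)/(6LEI) = 55.37/EI
  relative rotation θ_0 = (415.3 + 55.37)/EI = 470.7/EI
A unit hogging moment at E produces rotation L₁/(3EI) + L₂/(3EI) = 2.833/EI.
Compatibility: M_E·(L₁+L₂)/(3EI) = θ_0, giving M_E = 166.1 kN·m (hogging).

M_E = 166.1 kN·m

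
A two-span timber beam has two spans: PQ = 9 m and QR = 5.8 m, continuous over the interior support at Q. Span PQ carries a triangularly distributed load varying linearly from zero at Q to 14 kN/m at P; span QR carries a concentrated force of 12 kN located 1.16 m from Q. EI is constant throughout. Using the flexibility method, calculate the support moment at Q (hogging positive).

M_Q = 44.15 kN·m

Insert a hinge at Q; M_Q is the redundant, and each span becomes simply supported.
End slopes at the hinge Q, treating each span as simply supported:
  span PQ: triangular load, peak 14: 7w₀L³/(360EI) = 198.4/EI
  span QR: point load 12 at a = 1.16: Pab(L + b)/(6LEI) = 19.38/EI
  relative rotation θ_0 = (198.4 + 19.38)/EI = 217.8/EI
A unit hogging moment at Q produces rotation L₁/(3EI) + L₂/(3EI) = 4.933/EI.
Compatibility: M_Q·(L₁+L₂)/(3EI) = θ_0, giving M_Q = 44.15 kN·m (hogging).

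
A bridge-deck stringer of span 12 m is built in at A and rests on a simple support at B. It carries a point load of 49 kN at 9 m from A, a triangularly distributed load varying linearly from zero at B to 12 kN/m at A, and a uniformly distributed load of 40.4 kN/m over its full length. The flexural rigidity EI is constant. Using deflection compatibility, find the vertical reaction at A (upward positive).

Take the reaction at B as the redundant and release it; the primary structure is a cantilever fixed at A.
Downward deflection at the released point B due to the loads:
  point load 49 at a = 9: Pa²(3L − a)/(6EI) = 17860/EI
  triangular load, peak 12 at the fixed end: w₀L⁴/(30EI) = 8294/EI
  UDL 40.4: wL⁴/(8EI) = 104717/EI
  δ_0 = 130872/EI
Flexibility coefficient — unit upward force at B: δ_{BB} = L³/(3EI) = 576/EI.
The prop prevents deflection at B: R_B = δ_0/δ_{BB} = 130872/576 = 227.2 kN.
Vertical equilibrium: R_A = ΣP − R_B = 605.8 − 227.2 = 378.6 kN.

R_A = 378.6 kN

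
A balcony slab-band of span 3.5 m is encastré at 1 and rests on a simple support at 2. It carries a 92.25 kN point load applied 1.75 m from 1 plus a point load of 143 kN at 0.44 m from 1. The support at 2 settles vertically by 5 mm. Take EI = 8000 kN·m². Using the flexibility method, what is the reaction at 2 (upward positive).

Take the reaction at 2 as the redundant and release it; the primary structure is a cantilever fixed at 1.
Free-end deflection of the primary structure under the applied loading (downward +):
  point load 92.25 at a = 1.75: Pa²(3L − a)/(6EI) = 412/EI
  point load 143 at a = 0.44: Pa²(3L − a)/(6EI) = 46.42/EI
  δ_0 = 458.4/EI
Flexibility coefficient — unit upward force at 2: δ_{22} = L³/(3EI) = 14.29/EI.
With EI = 8000 kN·m²: δ_0 = 0.057303 m and δ_{22} = 0.001786 m/kN.
Compatibility — the beam at 2 must follow the support down by 0.005 m: δ_0 − R_2·δ_{22} = 0.005, so R_2 = (0.057303 − 0.005)/0.001786 = 29.28 kN.

R_2 = 29.28 kN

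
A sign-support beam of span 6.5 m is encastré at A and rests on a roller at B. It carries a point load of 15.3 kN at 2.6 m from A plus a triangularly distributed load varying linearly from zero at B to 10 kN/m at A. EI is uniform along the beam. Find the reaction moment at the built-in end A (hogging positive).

Take the reaction at B as the redundant and release it; the primary structure is a cantilever fixed at A.
Primary-structure tip deflection at B by superposition:
  point load 15.3 at a = 2.6: Pa²(3L − a)/(6EI) = 291.3/EI
  triangular load, peak 10 at the fixed end: w₀L⁴/(30EI) = 595/EI
  δ_0 = 886.3/EI
Flexibility coefficient — unit upward force at B: δ_{BB} = L³/(3EI) = 91.54/EI.
The prop prevents deflection at B: R_B = δ_0/δ_{BB} = 886.3/91.54 = 9.682 kN.
Moment equilibrium about A: M_A = Σ(load moments about A) − R_B·L = 110.2 − 9.682×6.5 = 47.26 kN·m.

M_A = 47.26 kN·m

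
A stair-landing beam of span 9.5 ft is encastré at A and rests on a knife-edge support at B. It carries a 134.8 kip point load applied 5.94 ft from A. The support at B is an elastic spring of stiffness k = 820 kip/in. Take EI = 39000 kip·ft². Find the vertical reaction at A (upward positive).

Choose R_B as the redundant. The primary structure is the cantilever fixed at A.
Deflection at B on the released cantilever, summing each load's contribution:
  point load 134.8 at a = 5.94: Pa²(3L − a)/(6EI) = 17883/EI
Flexibility coefficient — unit upward force at B: δ_{BB} = L³/(3EI) = 285.8/EI.
With EI = 39000 kip·ft²: δ_0 = 0.45855 ft and δ_{BB} = 0.007328 ft/kip.
Compatibility — the spring shortens by R_B/k under the reaction it provides: δ_0 − R_B·δ_{BB} = R_B/k. With 1/k = 1/(820×12) ft/kip = 0.000102 ft/kip, R_B = δ_0 / (δ_{BB} + 1/k) = 0.45855 / (0.007328 + 0.000102) = 61.72 kip.
Vertical equilibrium: R_A = ΣP − R_B = 134.8 − 61.72 = 73.08 kip.

R_A = 73.08 kip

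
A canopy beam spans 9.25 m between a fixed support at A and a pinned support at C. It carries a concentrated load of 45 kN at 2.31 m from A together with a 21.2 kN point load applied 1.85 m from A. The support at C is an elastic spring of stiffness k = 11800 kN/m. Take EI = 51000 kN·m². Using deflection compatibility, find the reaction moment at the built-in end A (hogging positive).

Choose R_C as the redundant. The primary structure is the cantilever fixed at A.
Deflection at C on the released cantilever, summing each load's contribution:
  point load 45 at a = 2.31: Pa²(3L − a)/(6EI) = 1018/EI
  point load 21.2 at a = 1.85: Pa²(3L − a)/(6EI) = 313.2/EI
  δ_0 = 1331/EI
Flexibility coefficient — unit upward force at C: δ_{CC} = L³/(3EI) = 263.8/EI.
With EI = 51000 kN·m²: δ_0 = 0.026105 m and δ_{CC} = 0.005173 m/kN.
Compatibility — the spring shortens by R_C/k under the reaction it provides: δ_0 − R_C·δ_{CC} = R_C/k. With 1/k = 0.000085 m/kN, R_C = δ_0 / (δ_{CC} + 1/k) = 0.026105 / (0.005173 + 0.000085) = 4.965 kN.
Moment equilibrium about A: M_A = Σ(load moments about A) − R_C·L = 143.2 − 4.965×9.25 = 97.24 kN·m.

M_A = 97.24 kN·m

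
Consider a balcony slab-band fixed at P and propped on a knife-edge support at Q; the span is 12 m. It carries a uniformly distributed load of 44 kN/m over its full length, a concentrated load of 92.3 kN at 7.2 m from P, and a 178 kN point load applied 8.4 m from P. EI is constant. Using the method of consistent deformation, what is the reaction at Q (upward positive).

R_Q = 338.2 kN

Choose R_Q as the redundant. The primary structure is the cantilever fixed at P.
Primary-structure tip deflection at Q by superposition:
  UDL 44: wL⁴/(8EI) = 114048/EI
  point load 92.3 at a = 7.2: Pa²(3L − a)/(6EI) = 22967/EI
  point load 178 at a = 8.4: Pa²(3L − a)/(6EI) = 57775/EI
  δ_0 = 194790/EI
Flexibility coefficient — unit upward force at Q: δ_{QQ} = L³/(3EI) = 576/EI.
Compatibility at Q: δ_0 − R_Q·δ_{QQ} = 0, so R_Q = 194790/576 = 338.2 kN.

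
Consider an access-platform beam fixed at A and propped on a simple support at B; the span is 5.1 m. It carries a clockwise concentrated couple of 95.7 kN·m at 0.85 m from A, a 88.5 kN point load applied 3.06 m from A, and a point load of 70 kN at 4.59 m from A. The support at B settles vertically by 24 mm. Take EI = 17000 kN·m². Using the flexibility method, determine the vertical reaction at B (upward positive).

Choose R_B as the redundant. The primary structure is the cantilever fixed at A.
Deflection at B on the released cantilever, summing each load's contribution:
  clockwise couple 95.7 at a = 0.85: M₀a(2L − a)/(2EI) = 380.3/EI
  point load 88.5 at a = 3.06: Pa²(3L − a)/(6EI) = 1691/EI
  point load 70 at a = 4.59: Pa²(3L − a)/(6EI) = 2632/EI
  δ_0 = 4703/EI
Tip deflection under a unit load at B: L³/(3EI) = 44.22/EI.
With EI = 17000 kN·m²: δ_0 = 0.27666 m and δ_{BB} = 0.002601 m/kN.
Compatibility — the beam at B must follow the support down by 0.024 m: δ_0 − R_B·δ_{BB} = 0.024, so R_B = (0.27666 − 0.024)/0.002601 = 97.14 kN.

R_B = 97.14 kN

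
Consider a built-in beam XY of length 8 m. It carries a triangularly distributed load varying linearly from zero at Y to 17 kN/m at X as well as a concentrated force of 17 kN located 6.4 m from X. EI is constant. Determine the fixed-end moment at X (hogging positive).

M_X = 58.75 kN·m

Release both end moments; the primary structure is a simply-supported span XY with redundants M_X and M_Y.
Simple-span end rotations at X and Y under the given loads:
  at X: triangular load, peak 17: w₀L³/(45EI) = 193.4/EI
  at Y: triangular load, peak 17: 7w₀L³/(360EI) = 169.2/EI
  at X: point load 17 at a = 6.4: Pab(L + b)/(6LEI) = 34.82/EI
  at Y: point load 17 at a = 6.4: Pab(L + a)/(6LEI) = 52.22/EI
  θ_X0 = 228.2/EI,  θ_Y0 = 221.5/EI
Flexibility coefficients: a unit moment at one end gives L/(3EI) there and L/(6EI) at the far end, so f₁₁ = f₂₂ = 2.667/EI and f₁₂ = f₂₁ = 1.333/EI.
Compatibility — zero rotation at each built-in end:
  2.667 M_X + 1.333 M_Y = 228.2
  1.333 M_X + 2.667 M_Y = 221.5
Solving the pair gives M_X = 58.75 kN·m and M_Y = 53.67 kN·m (hogging).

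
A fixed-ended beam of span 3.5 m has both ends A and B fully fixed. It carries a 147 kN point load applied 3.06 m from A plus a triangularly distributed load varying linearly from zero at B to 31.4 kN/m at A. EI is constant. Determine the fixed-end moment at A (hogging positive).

Take the two fixed-end moments M_A, M_B as redundants; the released structure is the simple span AB.
On the primary (simply-supported) span, the end slopes from the loading are:
  at A: point load 147 at a = 3.06: Pab(L + b)/(6LEI) = 37.13/EI
  at B: point load 147 at a = 3.06: Pab(L + a)/(6LEI) = 61.83/EI
  at A: triangular load, peak 31.4: w₀L³/(45EI) = 29.92/EI
  at B: triangular load, peak 31.4: 7w₀L³/(360EI) = 26.18/EI
  θ_A0 = 67.05/EI,  θ_B0 = 88/EI
Flexibility coefficients: a unit moment at one end gives L/(3EI) there and L/(6EI) at the far end, so f₁₁ = f₂₂ = 1.167/EI and f₁₂ = f₂₁ = 0.5833/EI.
Compatibility — zero rotation at each built-in end:
  1.167 M_A + 0.5833 M_B = 67.05
  0.5833 M_A + 1.167 M_B = 88
Solving the pair gives M_A = 26.34 kN·m and M_B = 62.26 kN·m (hogging).

M_A = 26.34 kN·m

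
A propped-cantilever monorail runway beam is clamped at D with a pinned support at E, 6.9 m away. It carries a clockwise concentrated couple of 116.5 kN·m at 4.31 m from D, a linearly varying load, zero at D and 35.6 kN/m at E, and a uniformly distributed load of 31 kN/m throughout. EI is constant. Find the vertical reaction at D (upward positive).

Remove the prop at E; the released (primary) structure is a cantilever built in at D.
Downward deflection at the released point E due to the loads:
  clockwise couple 116.5 at a = 4.31: M₀a(2L − a)/(2EI) = 2383/EI
  triangular load, peak 35.6 at the free end: 11w₀L⁴/(120EI) = 7397/EI
  UDL 31: wL⁴/(8EI) = 8784/EI
  δ_0 = 18563/EI
Tip deflection under a unit load at E: L³/(3EI) = 109.5/EI.
The prop prevents deflection at E: R_E = δ_0/δ_{EE} = 18563/109.5 = 169.5 kN.
Vertical equilibrium: R_D = ΣP − R_E = 336.7 − 169.5 = 167.2 kN.

R_D = 167.2 kN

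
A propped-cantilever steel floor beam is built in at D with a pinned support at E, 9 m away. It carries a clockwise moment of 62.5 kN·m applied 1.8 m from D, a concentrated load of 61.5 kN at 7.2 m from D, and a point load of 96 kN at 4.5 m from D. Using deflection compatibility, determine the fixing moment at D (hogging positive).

Choose R_E as the redundant. The primary structure is the cantilever fixed at D.
Primary-structure tip deflection at E by superposition:
  clockwise couple 62.5 at a = 1.8: M₀a(2L − a)/(2EI) = 911.2/EI
  point load 61.5 at a = 7.2: Pa²(3L − a)/(6EI) = 10521/EI
  point load 96 at a = 4.5: Pa²(3L − a)/(6EI) = 7290/EI
  δ_0 = 18722/EI
Tip deflection under a unit load at E: L³/(3EI) = 243/EI.
Compatibility at E: δ_0 − R_E·δ_{EE} = 0, so R_E = 18722/243 = 77.05 kN.
Moment equilibrium about D: M_D = Σ(load moments about D) − R_E·L = 937.3 − 77.05×9 = 243.9 kN·m.

M_D = 243.9 kN·m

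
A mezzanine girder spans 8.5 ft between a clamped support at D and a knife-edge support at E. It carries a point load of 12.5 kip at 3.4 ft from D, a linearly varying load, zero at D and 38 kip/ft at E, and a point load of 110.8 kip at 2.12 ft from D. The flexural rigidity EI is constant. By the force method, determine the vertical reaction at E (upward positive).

Remove the prop at E; the released (primary) structure is a cantilever built in at D.
Deflection at E on the released cantilever, summing each load's contribution:
  point load 12.5 at a = 3.4: Pa²(3L − a)/(6EI) = 532.2/EI
  triangular load, peak 38 at the free end: 11w₀L⁴/(120EI) = 18183/EI
  point load 110.8 at a = 2.12: Pa²(3L − a)/(6EI) = 1940/EI
  δ_0 = 20656/EI
Flexibility coefficient — unit upward force at E: δ_{EE} = L³/(3EI) = 204.7/EI.
The prop prevents deflection at E: R_E = δ_0/δ_{EE} = 20656/204.7 = 100.9 kip.

R_E = 100.9 kip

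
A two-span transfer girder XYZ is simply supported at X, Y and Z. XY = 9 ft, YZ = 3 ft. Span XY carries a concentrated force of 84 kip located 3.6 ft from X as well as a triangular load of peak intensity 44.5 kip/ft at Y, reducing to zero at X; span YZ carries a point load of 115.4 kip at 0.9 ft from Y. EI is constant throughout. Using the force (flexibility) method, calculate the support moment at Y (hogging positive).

M_Y = 290.9 kip·ft

Take M_Y as the redundant. Released structure: two simple spans XY and YZ with a hinge at Y.
Discontinuity in slope at Y on the released structure — sum the simple-span end rotations:
  span XY: point load 84 at a = 3.6: Pab(L + a)/(6LEI) = 381/EI
  span XY: triangular load, peak 44.5: w₀L³/(45EI) = 720.9/EI
  span YZ: point load 115.4 at a = 0.9: Pab(L + b)/(6LEI) = 61.8/EI
  relative rotation θ_0 = (1102 + 61.8)/EI = 1164/EI
A unit hogging moment at Y produces rotation L₁/(3EI) + L₂/(3EI) = 4/EI.
Compatibility: M_Y·(L₁+L₂)/(3EI) = θ_0, giving M_Y = 290.9 kip·ft (hogging).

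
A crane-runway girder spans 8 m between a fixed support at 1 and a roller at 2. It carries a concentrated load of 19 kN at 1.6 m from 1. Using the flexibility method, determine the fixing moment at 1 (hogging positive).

Take the reaction at 2 as the redundant and release it; the primary structure is a cantilever fixed at 1.
Deflection at 2 on the released cantilever, summing each load's contribution:
  point load 19 at a = 1.6: Pa²(3L − a)/(6EI) = 181.6/EI
Tip deflection under a unit load at 2: L³/(3EI) = 170.7/EI.
Compatibility at 2: δ_0 − R_2·δ_{22} = 0, so R_2 = 181.6/170.7 = 1.064 kN.
Moment equilibrium about 1: M_1 = Σ(load moments about 1) − R_2·L = 30.4 − 1.064×8 = 21.89 kN·m.

M_1 = 21.89 kN·m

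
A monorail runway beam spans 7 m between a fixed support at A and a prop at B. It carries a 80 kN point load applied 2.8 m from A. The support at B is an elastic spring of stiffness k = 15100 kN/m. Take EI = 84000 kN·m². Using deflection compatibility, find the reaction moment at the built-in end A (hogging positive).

M_A = 112.9 kN·m

Release the roller at B. Primary structure: cantilever fixed at A.
Free-end deflection of the primary structure under the applied loading (downward +):
  point load 80 at a = 2.8: Pa²(3L − a)/(6EI) = 1903/EI
Flexibility coefficient — unit upward force at B: δ_{BB} = L³/(3EI) = 114.3/EI.
With EI = 84000 kN·m²: δ_0 = 0.022649 m and δ_{BB} = 0.001361 m/kN.
Compatibility — the spring shortens by R_B/k under the reaction it provides: δ_0 − R_B·δ_{BB} = R_B/k. With 1/k = 0.000066 m/kN, R_B = δ_0 / (δ_{BB} + 1/k) = 0.022649 / (0.001361 + 0.000066) = 15.87 kN.
Moment equilibrium about A: M_A = Σ(load moments about A) − R_B·L = 224 − 15.87×7 = 112.9 kN·m.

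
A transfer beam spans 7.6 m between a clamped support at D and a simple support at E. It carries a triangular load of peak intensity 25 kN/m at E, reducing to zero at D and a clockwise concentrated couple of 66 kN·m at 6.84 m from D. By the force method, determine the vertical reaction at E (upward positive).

Remove the prop at E; the released (primary) structure is a cantilever built in at D.
Downward deflection at the released point E due to the loads:
  triangular load, peak 25 at the free end: 11w₀L⁴/(120EI) = 7645/EI
  clockwise couple 66 at a = 6.84: M₀a(2L − a)/(2EI) = 1887/EI
  δ_0 = 9533/EI
Flexibility coefficient — unit upward force at E: δ_{EE} = L³/(3EI) = 146.3/EI.
Compatibility at E: δ_0 − R_E·δ_{EE} = 0, so R_E = 9533/146.3 = 65.15 kN.

R_E = 65.15 kN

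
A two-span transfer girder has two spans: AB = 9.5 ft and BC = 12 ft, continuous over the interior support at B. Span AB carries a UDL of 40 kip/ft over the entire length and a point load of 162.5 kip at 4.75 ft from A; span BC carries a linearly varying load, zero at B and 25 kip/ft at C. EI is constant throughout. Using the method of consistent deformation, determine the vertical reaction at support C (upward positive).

R_C = 62.96 kip

Insert a hinge at B; M_B is the redundant, and each span becomes simply supported.
Discontinuity in slope at B on the released structure — sum the simple-span end rotations:
  span AB: UDL 40: wL³/(24EI) = 1429/EI
  span AB: point load 162.5 at a = 4.75: Pab(L + a)/(6LEI) = 916.6/EI
  span BC: triangular load, peak 25: 7w₀L³/(360EI) = 840/EI
  relative rotation θ_0 = (2346 + 840)/EI = 3186/EI
A unit hogging moment at B produces rotation L₁/(3EI) + L₂/(3EI) = 7.167/EI.
Compatibility: M_B·(L₁+L₂)/(3EI) = θ_0, giving M_B = 444.5 kip·ft (hogging).
Span BC, ΣM about C: R_B^{BC}·12 = 600 + 444.5, so R_B^{BC} = 87.04 kip and R_C = 150 − 87.04 = 62.96 kip.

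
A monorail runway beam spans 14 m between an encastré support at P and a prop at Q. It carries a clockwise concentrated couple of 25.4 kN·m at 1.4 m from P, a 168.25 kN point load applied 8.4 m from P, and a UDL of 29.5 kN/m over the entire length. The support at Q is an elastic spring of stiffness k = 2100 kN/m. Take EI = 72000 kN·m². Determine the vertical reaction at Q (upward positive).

Release the roller at Q. Primary structure: cantilever fixed at P.
Downward deflection at the released point Q due to the loads:
  clockwise couple 25.4 at a = 1.4: M₀a(2L − a)/(2EI) = 472.9/EI
  point load 168.25 at a = 8.4: Pa²(3L − a)/(6EI) = 66482/EI
  UDL 29.5: wL⁴/(8EI) = 141659/EI
  δ_0 = 208614/EI
Tip deflection under a unit load at Q: L³/(3EI) = 914.7/EI.
With EI = 72000 kN·m²: δ_0 = 2.8974 m and δ_{QQ} = 0.012704 m/kN.
Compatibility — the spring shortens by R_Q/k under the reaction it provides: δ_0 − R_Q·δ_{QQ} = R_Q/k. With 1/k = 0.000476 m/kN, R_Q = δ_0 / (δ_{QQ} + 1/k) = 2.8974 / (0.012704 + 0.000476) = 219.8 kN.

R_Q = 219.8 kN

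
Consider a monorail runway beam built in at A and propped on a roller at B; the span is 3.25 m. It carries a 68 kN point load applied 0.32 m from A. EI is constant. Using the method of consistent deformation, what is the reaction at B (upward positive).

R_B = 0.9564 kN

Take the reaction at B as the redundant and release it; the primary structure is a cantilever fixed at A.
Downward deflection at the released point B due to the loads:
  point load 68 at a = 0.32: Pa²(3L − a)/(6EI) = 10.94/EI
Tip deflection under a unit load at B: L³/(3EI) = 11.44/EI.
The prop prevents deflection at B: R_B = δ_0/δ_{BB} = 10.94/11.44 = 0.9564 kN.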